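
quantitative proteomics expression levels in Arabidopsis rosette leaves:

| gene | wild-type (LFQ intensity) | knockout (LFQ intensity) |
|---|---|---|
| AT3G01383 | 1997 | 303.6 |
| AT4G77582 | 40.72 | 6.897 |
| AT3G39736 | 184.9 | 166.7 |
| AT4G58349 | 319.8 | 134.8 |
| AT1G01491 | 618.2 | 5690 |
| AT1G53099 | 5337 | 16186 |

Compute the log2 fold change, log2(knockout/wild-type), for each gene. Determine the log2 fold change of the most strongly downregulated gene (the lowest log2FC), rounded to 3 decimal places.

-2.718

log2(303.6/1997) = -2.718  (AT3G01383)
log2(6.897/40.72) = -2.562  (AT4G77582)
log2(166.7/184.9) = -0.149  (AT3G39736)
log2(134.8/319.8) = -1.246  (AT4G58349)
log2(5690/618.2) = 3.202  (AT1G01491)
log2(16186/5337) = 1.601  (AT1G53099)
AT3G01383 is most strongly downregulated.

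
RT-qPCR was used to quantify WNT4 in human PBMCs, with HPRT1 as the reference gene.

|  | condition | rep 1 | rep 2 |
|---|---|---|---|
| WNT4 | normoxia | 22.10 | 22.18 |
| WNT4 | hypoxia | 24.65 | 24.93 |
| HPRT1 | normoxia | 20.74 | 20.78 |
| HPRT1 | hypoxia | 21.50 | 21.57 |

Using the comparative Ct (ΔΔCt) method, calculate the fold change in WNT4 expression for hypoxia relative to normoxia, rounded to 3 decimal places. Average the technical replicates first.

0.273

Mean Ct: WNT4 normoxia 22.140; WNT4 hypoxia 24.790; HPRT1 normoxia 20.760; HPRT1 hypoxia 21.535
ΔCt(normoxia) = 22.140 − 20.760 = 1.380
ΔCt(hypoxia) = 24.790 − 21.535 = 3.255
ΔΔCt = 3.255 − 1.380 = 1.875
Fold change = 2^(−1.875) = 0.2726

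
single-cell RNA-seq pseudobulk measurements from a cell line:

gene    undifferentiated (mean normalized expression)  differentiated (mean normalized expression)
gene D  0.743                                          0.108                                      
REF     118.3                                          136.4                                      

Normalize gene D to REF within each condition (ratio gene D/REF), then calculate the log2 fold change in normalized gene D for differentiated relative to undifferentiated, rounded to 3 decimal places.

gene D/REF (undifferentiated) = 0.743 / 118.3 = 0.0062806
gene D/REF (differentiated) = 0.108 / 136.4 = 0.00079179
Fold change = 0.00079179 / 0.0062806 = 0.1261
log2(0.1261) = -2.9877

-2.988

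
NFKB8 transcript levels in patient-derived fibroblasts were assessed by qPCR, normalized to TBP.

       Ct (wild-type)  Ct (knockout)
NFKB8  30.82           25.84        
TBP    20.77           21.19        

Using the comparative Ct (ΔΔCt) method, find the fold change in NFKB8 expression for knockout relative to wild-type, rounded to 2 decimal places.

ΔCt(wild-type) = 30.820 − 20.770 = 10.050
ΔCt(knockout) = 25.840 − 21.190 = 4.650
ΔΔCt = 4.650 − 10.050 = -5.400
Fold change = 2^(−(-5.400)) = 2^5.400 = 42.224

42.22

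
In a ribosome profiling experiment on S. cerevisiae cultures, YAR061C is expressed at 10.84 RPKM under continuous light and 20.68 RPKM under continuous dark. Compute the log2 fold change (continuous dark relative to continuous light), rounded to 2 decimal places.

0.93

Fold change = 20.68 / 10.84 = 1.9077
log2(1.9077) = 0.932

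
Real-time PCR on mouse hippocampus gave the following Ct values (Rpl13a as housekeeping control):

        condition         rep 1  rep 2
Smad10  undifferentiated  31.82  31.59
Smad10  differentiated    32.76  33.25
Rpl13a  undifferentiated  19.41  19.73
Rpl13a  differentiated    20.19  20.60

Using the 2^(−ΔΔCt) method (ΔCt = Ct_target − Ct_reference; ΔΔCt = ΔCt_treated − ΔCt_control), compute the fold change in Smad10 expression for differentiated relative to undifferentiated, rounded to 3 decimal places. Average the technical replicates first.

0.719

Mean Ct: Smad10 undifferentiated 31.705; Smad10 differentiated 33.005; Rpl13a undifferentiated 19.570; Rpl13a differentiated 20.395
ΔCt(undifferentiated) = 31.705 − 19.570 = 12.135
ΔCt(differentiated) = 33.005 − 20.395 = 12.610
ΔΔCt = 12.610 − 12.135 = 0.475
Fold change = 2^(−0.475) = 0.7195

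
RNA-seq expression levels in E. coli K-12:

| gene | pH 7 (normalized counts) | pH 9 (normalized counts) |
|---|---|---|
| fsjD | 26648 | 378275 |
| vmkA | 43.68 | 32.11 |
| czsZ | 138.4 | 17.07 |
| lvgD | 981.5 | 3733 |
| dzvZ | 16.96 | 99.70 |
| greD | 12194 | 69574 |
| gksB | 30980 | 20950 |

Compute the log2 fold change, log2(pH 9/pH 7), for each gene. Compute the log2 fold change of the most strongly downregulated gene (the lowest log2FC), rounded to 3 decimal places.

-3.019

log2(378275/26648) = 3.827  (fsjD)
log2(32.11/43.68) = -0.444  (vmkA)
log2(17.07/138.4) = -3.019  (czsZ)
log2(3733/981.5) = 1.927  (lvgD)
log2(99.70/16.96) = 2.555  (dzvZ)
log2(69574/12194) = 2.512  (greD)
log2(20950/30980) = -0.564  (gksB)
czsZ is most strongly downregulated.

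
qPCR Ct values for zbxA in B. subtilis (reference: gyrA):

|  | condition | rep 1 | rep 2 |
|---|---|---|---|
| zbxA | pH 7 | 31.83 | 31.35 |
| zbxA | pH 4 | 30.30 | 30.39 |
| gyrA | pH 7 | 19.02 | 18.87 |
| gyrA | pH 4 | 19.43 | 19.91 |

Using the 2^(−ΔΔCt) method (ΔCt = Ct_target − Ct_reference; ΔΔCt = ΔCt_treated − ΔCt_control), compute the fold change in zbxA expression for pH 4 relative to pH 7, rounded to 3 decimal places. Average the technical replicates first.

Mean Ct: zbxA pH 7 31.590; zbxA pH 4 30.345; gyrA pH 7 18.945; gyrA pH 4 19.670
ΔCt(pH 7) = 31.590 − 18.945 = 12.645
ΔCt(pH 4) = 30.345 − 19.670 = 10.675
ΔΔCt = 10.675 − 12.645 = -1.970
Fold change = 2^(−(-1.970)) = 2^1.970 = 3.9177

3.918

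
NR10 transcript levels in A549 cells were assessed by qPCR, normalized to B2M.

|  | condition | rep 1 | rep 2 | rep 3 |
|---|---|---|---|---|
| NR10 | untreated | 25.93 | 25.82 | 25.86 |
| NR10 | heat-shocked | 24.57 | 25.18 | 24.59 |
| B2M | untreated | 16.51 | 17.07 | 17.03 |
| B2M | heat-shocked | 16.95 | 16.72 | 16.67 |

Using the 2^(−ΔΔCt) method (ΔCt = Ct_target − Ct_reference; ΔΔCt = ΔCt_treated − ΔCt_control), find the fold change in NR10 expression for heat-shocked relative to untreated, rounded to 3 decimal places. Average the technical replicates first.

Mean Ct: NR10 untreated 25.870; NR10 heat-shocked 24.780; B2M untreated 16.870; B2M heat-shocked 16.780
ΔCt(untreated) = 25.870 − 16.870 = 9.000
ΔCt(heat-shocked) = 24.780 − 16.780 = 8.000
ΔΔCt = 8.000 − 9.000 = -1.000
Fold change = 2^(−(-1.000)) = 2^1.000 = 2.0000

2.000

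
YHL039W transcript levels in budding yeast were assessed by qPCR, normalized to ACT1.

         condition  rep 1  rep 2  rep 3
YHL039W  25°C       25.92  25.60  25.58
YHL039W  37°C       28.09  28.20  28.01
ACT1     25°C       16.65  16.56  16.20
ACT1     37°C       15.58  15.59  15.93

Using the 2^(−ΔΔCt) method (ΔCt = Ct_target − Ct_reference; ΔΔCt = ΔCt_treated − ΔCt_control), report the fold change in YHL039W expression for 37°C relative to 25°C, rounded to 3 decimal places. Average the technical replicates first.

0.111

Mean Ct: YHL039W 25°C 25.700; YHL039W 37°C 28.100; ACT1 25°C 16.470; ACT1 37°C 15.700
ΔCt(25°C) = 25.700 − 16.470 = 9.230
ΔCt(37°C) = 28.100 − 15.700 = 12.400
ΔΔCt = 12.400 − 9.230 = 3.170
Fold change = 2^(−3.170) = 0.1111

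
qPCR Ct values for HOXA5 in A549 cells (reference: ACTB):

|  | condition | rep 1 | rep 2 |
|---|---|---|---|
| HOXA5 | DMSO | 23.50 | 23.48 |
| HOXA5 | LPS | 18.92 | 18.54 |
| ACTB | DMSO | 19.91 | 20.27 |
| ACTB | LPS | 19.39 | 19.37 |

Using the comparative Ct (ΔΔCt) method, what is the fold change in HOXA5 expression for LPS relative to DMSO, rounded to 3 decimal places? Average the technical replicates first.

16.564

Mean Ct: HOXA5 DMSO 23.490; HOXA5 LPS 18.730; ACTB DMSO 20.090; ACTB LPS 19.380
ΔCt(DMSO) = 23.490 − 20.090 = 3.400
ΔCt(LPS) = 18.730 − 19.380 = -0.650
ΔΔCt = -0.650 − 3.400 = -4.050
Fold change = 2^(−(-4.050)) = 2^4.050 = 16.5642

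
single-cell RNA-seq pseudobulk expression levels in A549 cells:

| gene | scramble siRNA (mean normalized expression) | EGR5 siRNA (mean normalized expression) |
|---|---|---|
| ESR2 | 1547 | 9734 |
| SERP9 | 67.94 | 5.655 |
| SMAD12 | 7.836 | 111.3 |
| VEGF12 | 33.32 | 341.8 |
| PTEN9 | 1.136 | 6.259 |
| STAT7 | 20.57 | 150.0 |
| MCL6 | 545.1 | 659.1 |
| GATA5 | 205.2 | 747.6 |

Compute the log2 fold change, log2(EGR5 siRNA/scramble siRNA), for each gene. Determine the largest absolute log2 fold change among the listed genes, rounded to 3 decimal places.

log2(9734/1547) = 2.654  (ESR2)
log2(5.655/67.94) = -3.587  (SERP9)
log2(111.3/7.836) = 3.828  (SMAD12)
log2(341.8/33.32) = 3.359  (VEGF12)
log2(6.259/1.136) = 2.462  (PTEN9)
log2(150.0/20.57) = 2.866  (STAT7)
log2(659.1/545.1) = 0.274  (MCL6)
log2(747.6/205.2) = 1.865  (GATA5)
The largest magnitude belongs to SMAD12.

3.828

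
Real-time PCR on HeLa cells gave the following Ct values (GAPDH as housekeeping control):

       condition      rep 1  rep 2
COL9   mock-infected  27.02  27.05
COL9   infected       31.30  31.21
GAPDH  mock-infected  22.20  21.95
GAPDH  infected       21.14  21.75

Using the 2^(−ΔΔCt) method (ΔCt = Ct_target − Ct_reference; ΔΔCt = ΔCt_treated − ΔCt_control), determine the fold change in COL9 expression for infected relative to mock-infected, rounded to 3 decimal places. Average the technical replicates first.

Mean Ct: COL9 mock-infected 27.035; COL9 infected 31.255; GAPDH mock-infected 22.075; GAPDH infected 21.445
ΔCt(mock-infected) = 27.035 − 22.075 = 4.960
ΔCt(infected) = 31.255 − 21.445 = 9.810
ΔΔCt = 9.810 − 4.960 = 4.850
Fold change = 2^(−4.850) = 0.0347

0.035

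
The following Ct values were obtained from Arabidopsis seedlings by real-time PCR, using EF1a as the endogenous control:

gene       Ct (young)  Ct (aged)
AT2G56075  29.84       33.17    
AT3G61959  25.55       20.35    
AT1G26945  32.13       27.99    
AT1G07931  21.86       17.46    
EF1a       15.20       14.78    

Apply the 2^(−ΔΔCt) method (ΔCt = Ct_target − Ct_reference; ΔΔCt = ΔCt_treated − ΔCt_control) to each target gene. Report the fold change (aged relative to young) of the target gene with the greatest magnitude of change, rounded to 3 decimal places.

AT2G56075: ΔΔCt = (33.17−14.78) − (29.84−15.20) = 18.39 − 14.64 = 3.75; fold change = 2^-3.75 = 0.074
AT3G61959: ΔΔCt = (20.35−14.78) − (25.55−15.20) = 5.57 − 10.35 = -4.78; fold change = 2^4.78 = 27.474
AT1G26945: ΔΔCt = (27.99−14.78) − (32.13−15.20) = 13.21 − 16.93 = -3.72; fold change = 2^3.72 = 13.177
AT1G07931: ΔΔCt = (17.46−14.78) − (21.86−15.20) = 2.68 − 6.66 = -3.98; fold change = 2^3.98 = 15.780
AT3G61959 has the largest |ΔΔCt| = 4.78.

27.474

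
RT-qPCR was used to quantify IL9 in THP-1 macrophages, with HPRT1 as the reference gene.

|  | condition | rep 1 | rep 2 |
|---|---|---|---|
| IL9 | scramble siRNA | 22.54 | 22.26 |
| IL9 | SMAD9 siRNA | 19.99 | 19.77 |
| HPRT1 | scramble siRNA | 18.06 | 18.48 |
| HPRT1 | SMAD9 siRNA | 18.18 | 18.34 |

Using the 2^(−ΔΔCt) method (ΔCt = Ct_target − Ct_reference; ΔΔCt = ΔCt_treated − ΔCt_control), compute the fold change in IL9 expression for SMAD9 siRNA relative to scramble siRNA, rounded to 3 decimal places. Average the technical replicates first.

5.696

Mean Ct: IL9 scramble siRNA 22.400; IL9 SMAD9 siRNA 19.880; HPRT1 scramble siRNA 18.270; HPRT1 SMAD9 siRNA 18.260
ΔCt(scramble siRNA) = 22.400 − 18.270 = 4.130
ΔCt(SMAD9 siRNA) = 19.880 − 18.260 = 1.620
ΔΔCt = 1.620 − 4.130 = -2.510
Fold change = 2^(−(-2.510)) = 2^2.510 = 5.6962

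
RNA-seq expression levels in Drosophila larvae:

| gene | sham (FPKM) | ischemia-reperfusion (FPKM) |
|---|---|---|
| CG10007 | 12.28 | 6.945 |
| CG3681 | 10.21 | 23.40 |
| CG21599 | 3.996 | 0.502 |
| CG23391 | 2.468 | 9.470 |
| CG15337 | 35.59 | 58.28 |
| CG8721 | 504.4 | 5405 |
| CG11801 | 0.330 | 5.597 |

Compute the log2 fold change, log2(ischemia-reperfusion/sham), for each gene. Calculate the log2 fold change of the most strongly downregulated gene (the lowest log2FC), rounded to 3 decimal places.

log2(6.945/12.28) = -0.822  (CG10007)
log2(23.40/10.21) = 1.197  (CG3681)
log2(0.502/3.996) = -2.993  (CG21599)
log2(9.470/2.468) = 1.940  (CG23391)
log2(58.28/35.59) = 0.712  (CG15337)
log2(5405/504.4) = 3.422  (CG8721)
log2(5.597/0.330) = 4.084  (CG11801)
CG21599 is most strongly downregulated.

-2.993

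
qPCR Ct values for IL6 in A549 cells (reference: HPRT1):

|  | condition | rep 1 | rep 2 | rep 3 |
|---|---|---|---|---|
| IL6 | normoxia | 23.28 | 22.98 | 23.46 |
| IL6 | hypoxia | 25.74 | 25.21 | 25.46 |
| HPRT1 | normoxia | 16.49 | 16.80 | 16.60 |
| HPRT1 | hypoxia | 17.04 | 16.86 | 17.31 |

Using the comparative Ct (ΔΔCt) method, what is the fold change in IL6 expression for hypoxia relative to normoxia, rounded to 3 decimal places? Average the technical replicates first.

0.289

Mean Ct: IL6 normoxia 23.240; IL6 hypoxia 25.470; HPRT1 normoxia 16.630; HPRT1 hypoxia 17.070
ΔCt(normoxia) = 23.240 − 16.630 = 6.610
ΔCt(hypoxia) = 25.470 − 17.070 = 8.400
ΔΔCt = 8.400 − 6.610 = 1.790
Fold change = 2^(−1.790) = 0.2892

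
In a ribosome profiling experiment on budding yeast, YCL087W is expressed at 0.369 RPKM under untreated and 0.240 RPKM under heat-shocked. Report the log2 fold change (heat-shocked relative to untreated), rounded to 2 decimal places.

Fold change = 0.240 / 0.369 = 0.6504
log2(0.6504) = -0.621

-0.62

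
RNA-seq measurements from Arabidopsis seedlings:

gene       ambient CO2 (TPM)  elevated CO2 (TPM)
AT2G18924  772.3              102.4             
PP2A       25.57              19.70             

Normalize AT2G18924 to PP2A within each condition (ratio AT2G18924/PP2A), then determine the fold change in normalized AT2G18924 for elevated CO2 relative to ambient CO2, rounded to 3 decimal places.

0.172

AT2G18924/PP2A (ambient CO2) = 772.3 / 25.57 = 30.203
AT2G18924/PP2A (elevated CO2) = 102.4 / 19.70 = 5.198
Fold change = 5.198 / 30.203 = 0.1721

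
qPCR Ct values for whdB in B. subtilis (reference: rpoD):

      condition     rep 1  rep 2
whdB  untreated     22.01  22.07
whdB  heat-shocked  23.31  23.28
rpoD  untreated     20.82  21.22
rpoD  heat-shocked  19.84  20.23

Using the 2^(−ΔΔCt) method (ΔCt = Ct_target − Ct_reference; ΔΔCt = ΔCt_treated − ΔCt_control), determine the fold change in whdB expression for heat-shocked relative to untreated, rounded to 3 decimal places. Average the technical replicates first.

0.212

Mean Ct: whdB untreated 22.040; whdB heat-shocked 23.295; rpoD untreated 21.020; rpoD heat-shocked 20.035
ΔCt(untreated) = 22.040 − 21.020 = 1.020
ΔCt(heat-shocked) = 23.295 − 20.035 = 3.260
ΔΔCt = 3.260 − 1.020 = 2.240
Fold change = 2^(−2.240) = 0.2117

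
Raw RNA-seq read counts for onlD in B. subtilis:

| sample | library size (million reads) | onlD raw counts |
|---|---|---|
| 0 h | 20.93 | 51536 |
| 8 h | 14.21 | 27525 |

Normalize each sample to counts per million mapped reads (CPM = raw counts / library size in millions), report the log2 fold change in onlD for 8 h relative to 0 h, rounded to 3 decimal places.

CPM(0 h) = 51536 / 20.93 = 2462.3029
CPM(8 h) = 27525 / 14.21 = 1937.0162
Fold change = 1937.0162 / 2462.3029 = 0.78667
log2(0.78667) = -0.3462

-0.346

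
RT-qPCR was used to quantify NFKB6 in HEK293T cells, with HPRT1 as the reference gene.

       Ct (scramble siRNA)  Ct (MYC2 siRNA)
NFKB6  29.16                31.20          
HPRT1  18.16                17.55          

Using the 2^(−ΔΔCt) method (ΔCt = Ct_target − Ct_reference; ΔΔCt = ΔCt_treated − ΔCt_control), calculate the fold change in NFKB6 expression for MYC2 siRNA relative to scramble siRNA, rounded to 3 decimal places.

0.159

ΔCt(scramble siRNA) = 29.160 − 18.160 = 11.000
ΔCt(MYC2 siRNA) = 31.200 − 17.550 = 13.650
ΔΔCt = 13.650 − 11.000 = 2.650
Fold change = 2^(−2.650) = 0.1593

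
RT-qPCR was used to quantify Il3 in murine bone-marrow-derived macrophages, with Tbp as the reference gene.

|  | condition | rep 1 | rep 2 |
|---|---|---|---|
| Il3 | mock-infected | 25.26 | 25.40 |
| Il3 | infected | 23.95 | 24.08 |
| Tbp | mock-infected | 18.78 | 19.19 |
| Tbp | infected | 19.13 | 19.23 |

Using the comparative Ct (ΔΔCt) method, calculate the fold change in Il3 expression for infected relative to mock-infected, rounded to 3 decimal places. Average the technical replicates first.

Mean Ct: Il3 mock-infected 25.330; Il3 infected 24.015; Tbp mock-infected 18.985; Tbp infected 19.180
ΔCt(mock-infected) = 25.330 − 18.985 = 6.345
ΔCt(infected) = 24.015 − 19.180 = 4.835
ΔΔCt = 4.835 − 6.345 = -1.510
Fold change = 2^(−(-1.510)) = 2^1.510 = 2.8481

2.848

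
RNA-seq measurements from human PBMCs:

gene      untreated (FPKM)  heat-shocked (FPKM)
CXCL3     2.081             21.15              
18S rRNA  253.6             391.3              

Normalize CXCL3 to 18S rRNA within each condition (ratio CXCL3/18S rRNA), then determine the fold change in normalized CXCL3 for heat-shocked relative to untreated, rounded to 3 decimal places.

CXCL3/18S rRNA (untreated) = 2.081 / 253.6 = 0.0082058
CXCL3/18S rRNA (heat-shocked) = 21.15 / 391.3 = 0.054051
Fold change = 0.054051 / 0.0082058 = 6.5868

6.587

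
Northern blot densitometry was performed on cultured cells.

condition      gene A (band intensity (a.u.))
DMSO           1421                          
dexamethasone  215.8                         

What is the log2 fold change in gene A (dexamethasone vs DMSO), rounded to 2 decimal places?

-2.72

Fold change = 215.8 / 1421 = 0.1519
log2(0.1519) = -2.719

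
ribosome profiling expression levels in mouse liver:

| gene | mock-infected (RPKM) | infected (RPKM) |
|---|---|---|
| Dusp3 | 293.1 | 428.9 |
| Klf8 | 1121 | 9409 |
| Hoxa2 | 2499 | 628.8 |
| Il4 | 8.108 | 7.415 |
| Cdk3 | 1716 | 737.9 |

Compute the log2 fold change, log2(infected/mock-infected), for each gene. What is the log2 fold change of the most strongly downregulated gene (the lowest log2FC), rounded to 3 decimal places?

-1.991

log2(428.9/293.1) = 0.549  (Dusp3)
log2(9409/1121) = 3.069  (Klf8)
log2(628.8/2499) = -1.991  (Hoxa2)
log2(7.415/8.108) = -0.129  (Il4)
log2(737.9/1716) = -1.218  (Cdk3)
Hoxa2 is most strongly downregulated.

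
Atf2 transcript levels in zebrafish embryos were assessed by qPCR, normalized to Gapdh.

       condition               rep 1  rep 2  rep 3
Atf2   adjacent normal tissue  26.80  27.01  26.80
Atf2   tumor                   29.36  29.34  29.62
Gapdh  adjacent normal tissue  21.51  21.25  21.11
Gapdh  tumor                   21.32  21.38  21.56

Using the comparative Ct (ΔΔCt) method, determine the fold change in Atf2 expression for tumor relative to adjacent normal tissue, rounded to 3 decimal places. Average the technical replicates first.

Mean Ct: Atf2 adjacent normal tissue 26.870; Atf2 tumor 29.440; Gapdh adjacent normal tissue 21.290; Gapdh tumor 21.420
ΔCt(adjacent normal tissue) = 26.870 − 21.290 = 5.580
ΔCt(tumor) = 29.440 − 21.420 = 8.020
ΔΔCt = 8.020 − 5.580 = 2.440
Fold change = 2^(−2.440) = 0.1843

0.184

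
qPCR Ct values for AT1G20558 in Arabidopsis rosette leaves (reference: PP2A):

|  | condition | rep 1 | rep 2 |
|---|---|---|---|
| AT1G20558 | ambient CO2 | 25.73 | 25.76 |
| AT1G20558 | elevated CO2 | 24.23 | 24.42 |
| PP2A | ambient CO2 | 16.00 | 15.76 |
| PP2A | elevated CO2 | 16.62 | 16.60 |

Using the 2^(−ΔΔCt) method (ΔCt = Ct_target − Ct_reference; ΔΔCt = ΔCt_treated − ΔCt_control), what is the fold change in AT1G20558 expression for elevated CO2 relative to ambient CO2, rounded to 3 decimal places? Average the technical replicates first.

4.438

Mean Ct: AT1G20558 ambient CO2 25.745; AT1G20558 elevated CO2 24.325; PP2A ambient CO2 15.880; PP2A elevated CO2 16.610
ΔCt(ambient CO2) = 25.745 − 15.880 = 9.865
ΔCt(elevated CO2) = 24.325 − 16.610 = 7.715
ΔΔCt = 7.715 − 9.865 = -2.150
Fold change = 2^(−(-2.150)) = 2^2.150 = 4.4383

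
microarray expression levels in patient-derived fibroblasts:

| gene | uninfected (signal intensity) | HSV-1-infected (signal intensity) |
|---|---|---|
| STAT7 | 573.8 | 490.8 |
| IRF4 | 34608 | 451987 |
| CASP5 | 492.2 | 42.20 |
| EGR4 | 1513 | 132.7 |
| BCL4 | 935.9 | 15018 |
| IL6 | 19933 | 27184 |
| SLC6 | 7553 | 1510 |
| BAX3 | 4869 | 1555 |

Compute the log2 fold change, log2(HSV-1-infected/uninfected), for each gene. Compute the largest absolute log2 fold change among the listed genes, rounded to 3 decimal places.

log2(490.8/573.8) = -0.225  (STAT7)
log2(451987/34608) = 3.707  (IRF4)
log2(42.20/492.2) = -3.544  (CASP5)
log2(132.7/1513) = -3.511  (EGR4)
log2(15018/935.9) = 4.004  (BCL4)
log2(27184/19933) = 0.448  (IL6)
log2(1510/7553) = -2.323  (SLC6)
log2(1555/4869) = -1.647  (BAX3)
The largest magnitude belongs to BCL4.

4.004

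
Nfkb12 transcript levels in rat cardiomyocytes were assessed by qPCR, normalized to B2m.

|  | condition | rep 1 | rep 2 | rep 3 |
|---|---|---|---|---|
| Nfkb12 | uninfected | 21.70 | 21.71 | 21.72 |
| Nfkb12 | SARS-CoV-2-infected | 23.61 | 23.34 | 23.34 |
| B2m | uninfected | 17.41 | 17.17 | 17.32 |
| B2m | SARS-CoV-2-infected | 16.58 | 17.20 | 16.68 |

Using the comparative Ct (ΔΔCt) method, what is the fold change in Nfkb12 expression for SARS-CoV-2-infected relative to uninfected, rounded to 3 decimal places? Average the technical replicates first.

Mean Ct: Nfkb12 uninfected 21.710; Nfkb12 SARS-CoV-2-infected 23.430; B2m uninfected 17.300; B2m SARS-CoV-2-infected 16.820
ΔCt(uninfected) = 21.710 − 17.300 = 4.410
ΔCt(SARS-CoV-2-infected) = 23.430 − 16.820 = 6.610
ΔΔCt = 6.610 − 4.410 = 2.200
Fold change = 2^(−2.200) = 0.2176

0.218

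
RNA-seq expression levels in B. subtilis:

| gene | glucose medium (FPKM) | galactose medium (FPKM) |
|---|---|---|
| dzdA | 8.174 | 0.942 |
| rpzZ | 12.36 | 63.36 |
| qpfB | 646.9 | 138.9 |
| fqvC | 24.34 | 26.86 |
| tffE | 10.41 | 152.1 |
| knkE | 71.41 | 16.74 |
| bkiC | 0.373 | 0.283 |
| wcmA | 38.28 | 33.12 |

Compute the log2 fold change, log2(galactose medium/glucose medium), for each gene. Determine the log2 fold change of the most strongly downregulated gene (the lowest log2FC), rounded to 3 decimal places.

-3.117

log2(0.942/8.174) = -3.117  (dzdA)
log2(63.36/12.36) = 2.358  (rpzZ)
log2(138.9/646.9) = -2.219  (qpfB)
log2(26.86/24.34) = 0.142  (fqvC)
log2(152.1/10.41) = 3.869  (tffE)
log2(16.74/71.41) = -2.093  (knkE)
log2(0.283/0.373) = -0.398  (bkiC)
log2(33.12/38.28) = -0.209  (wcmA)
dzdA is most strongly downregulated.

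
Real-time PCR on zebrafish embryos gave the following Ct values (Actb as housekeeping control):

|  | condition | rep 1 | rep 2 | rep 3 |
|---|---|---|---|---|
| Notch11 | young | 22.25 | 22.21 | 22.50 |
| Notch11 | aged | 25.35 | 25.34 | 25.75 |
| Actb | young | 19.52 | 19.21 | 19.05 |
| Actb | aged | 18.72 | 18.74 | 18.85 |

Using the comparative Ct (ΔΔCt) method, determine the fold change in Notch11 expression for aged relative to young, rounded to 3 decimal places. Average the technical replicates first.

Mean Ct: Notch11 young 22.320; Notch11 aged 25.480; Actb young 19.260; Actb aged 18.770
ΔCt(young) = 22.320 − 19.260 = 3.060
ΔCt(aged) = 25.480 − 18.770 = 6.710
ΔΔCt = 6.710 − 3.060 = 3.650
Fold change = 2^(−3.650) = 0.0797

0.080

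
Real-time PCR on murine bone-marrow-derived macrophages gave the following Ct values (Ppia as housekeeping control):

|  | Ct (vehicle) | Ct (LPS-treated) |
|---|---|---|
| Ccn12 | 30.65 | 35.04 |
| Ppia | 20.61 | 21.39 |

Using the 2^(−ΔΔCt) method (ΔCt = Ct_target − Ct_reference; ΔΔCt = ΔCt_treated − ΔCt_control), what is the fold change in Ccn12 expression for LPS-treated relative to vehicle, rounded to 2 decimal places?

0.08

ΔCt(vehicle) = 30.650 − 20.610 = 10.040
ΔCt(LPS-treated) = 35.040 − 21.390 = 13.650
ΔΔCt = 13.650 − 10.040 = 3.610
Fold change = 2^(−3.610) = 0.082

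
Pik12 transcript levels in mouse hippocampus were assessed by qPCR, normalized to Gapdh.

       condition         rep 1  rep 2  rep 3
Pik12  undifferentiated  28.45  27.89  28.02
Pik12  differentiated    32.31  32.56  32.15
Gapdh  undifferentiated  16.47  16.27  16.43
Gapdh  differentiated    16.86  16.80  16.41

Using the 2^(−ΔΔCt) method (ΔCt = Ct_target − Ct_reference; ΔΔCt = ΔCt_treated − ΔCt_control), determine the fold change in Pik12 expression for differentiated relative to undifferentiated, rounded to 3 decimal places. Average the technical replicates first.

Mean Ct: Pik12 undifferentiated 28.120; Pik12 differentiated 32.340; Gapdh undifferentiated 16.390; Gapdh differentiated 16.690
ΔCt(undifferentiated) = 28.120 − 16.390 = 11.730
ΔCt(differentiated) = 32.340 − 16.690 = 15.650
ΔΔCt = 15.650 − 11.730 = 3.920
Fold change = 2^(−3.920) = 0.0661

0.066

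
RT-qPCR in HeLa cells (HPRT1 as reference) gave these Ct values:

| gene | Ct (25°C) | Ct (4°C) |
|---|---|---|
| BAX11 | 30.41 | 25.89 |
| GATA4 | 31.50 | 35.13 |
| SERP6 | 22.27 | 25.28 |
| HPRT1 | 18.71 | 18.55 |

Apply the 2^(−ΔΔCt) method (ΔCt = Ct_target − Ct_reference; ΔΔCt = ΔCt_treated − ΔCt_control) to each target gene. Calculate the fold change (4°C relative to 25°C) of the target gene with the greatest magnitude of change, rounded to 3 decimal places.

20.535

BAX11: ΔΔCt = (25.89−18.55) − (30.41−18.71) = 7.34 − 11.70 = -4.36; fold change = 2^4.36 = 20.535
GATA4: ΔΔCt = (35.13−18.55) − (31.50−18.71) = 16.58 − 12.79 = 3.79; fold change = 2^-3.79 = 0.072
SERP6: ΔΔCt = (25.28−18.55) − (22.27−18.71) = 6.73 − 3.56 = 3.17; fold change = 2^-3.17 = 0.111
BAX11 has the largest |ΔΔCt| = 4.36.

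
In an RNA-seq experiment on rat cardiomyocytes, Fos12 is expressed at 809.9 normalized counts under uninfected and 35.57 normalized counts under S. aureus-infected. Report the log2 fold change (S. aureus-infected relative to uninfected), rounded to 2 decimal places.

Fold change = 35.57 / 809.9 = 0.0439
log2(0.0439) = -4.509

-4.51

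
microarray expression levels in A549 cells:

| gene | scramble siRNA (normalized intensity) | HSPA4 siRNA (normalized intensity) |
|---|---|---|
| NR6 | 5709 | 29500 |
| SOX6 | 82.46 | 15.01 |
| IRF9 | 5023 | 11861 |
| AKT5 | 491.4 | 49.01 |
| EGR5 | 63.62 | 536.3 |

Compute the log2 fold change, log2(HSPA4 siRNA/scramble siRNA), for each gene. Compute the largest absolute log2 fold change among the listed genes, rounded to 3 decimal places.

log2(29500/5709) = 2.369  (NR6)
log2(15.01/82.46) = -2.458  (SOX6)
log2(11861/5023) = 1.240  (IRF9)
log2(49.01/491.4) = -3.326  (AKT5)
log2(536.3/63.62) = 3.075  (EGR5)
The largest magnitude belongs to AKT5.

3.326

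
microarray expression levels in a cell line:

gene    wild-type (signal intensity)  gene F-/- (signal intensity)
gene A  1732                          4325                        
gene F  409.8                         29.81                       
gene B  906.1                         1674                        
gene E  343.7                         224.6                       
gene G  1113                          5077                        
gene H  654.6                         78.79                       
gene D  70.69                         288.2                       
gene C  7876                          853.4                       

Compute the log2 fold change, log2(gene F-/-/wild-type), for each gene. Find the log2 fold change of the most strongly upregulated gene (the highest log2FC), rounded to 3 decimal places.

2.190

log2(4325/1732) = 1.320  (gene A)
log2(29.81/409.8) = -3.781  (gene F)
log2(1674/906.1) = 0.886  (gene B)
log2(224.6/343.7) = -0.614  (gene E)
log2(5077/1113) = 2.190  (gene G)
log2(78.79/654.6) = -3.055  (gene H)
log2(288.2/70.69) = 2.027  (gene D)
log2(853.4/7876) = -3.206  (gene C)
gene G is most strongly upregulated.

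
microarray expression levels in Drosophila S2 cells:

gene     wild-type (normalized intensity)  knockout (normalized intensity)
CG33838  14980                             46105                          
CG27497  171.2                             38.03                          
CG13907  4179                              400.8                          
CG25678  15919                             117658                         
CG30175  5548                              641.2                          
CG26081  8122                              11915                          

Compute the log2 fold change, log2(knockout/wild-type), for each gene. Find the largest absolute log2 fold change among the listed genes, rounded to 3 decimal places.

log2(46105/14980) = 1.622  (CG33838)
log2(38.03/171.2) = -2.170  (CG27497)
log2(400.8/4179) = -3.382  (CG13907)
log2(117658/15919) = 2.886  (CG25678)
log2(641.2/5548) = -3.113  (CG30175)
log2(11915/8122) = 0.553  (CG26081)
The largest magnitude belongs to CG13907.

3.382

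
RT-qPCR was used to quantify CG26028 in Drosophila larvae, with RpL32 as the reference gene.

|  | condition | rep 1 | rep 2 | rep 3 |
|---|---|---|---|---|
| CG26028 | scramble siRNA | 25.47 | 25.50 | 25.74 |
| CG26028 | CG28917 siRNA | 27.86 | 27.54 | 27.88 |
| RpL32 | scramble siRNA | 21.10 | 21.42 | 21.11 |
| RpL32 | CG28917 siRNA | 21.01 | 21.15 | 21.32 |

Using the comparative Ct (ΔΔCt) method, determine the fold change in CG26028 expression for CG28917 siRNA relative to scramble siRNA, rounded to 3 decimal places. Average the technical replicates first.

Mean Ct: CG26028 scramble siRNA 25.570; CG26028 CG28917 siRNA 27.760; RpL32 scramble siRNA 21.210; RpL32 CG28917 siRNA 21.160
ΔCt(scramble siRNA) = 25.570 − 21.210 = 4.360
ΔCt(CG28917 siRNA) = 27.760 − 21.160 = 6.600
ΔΔCt = 6.600 − 4.360 = 2.240
Fold change = 2^(−2.240) = 0.2117

0.212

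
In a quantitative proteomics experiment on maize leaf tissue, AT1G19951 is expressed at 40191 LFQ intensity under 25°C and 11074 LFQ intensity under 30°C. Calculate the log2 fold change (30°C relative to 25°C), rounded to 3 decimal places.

-1.860

Fold change = 11074 / 40191 = 0.2755
log2(0.2755) = -1.8597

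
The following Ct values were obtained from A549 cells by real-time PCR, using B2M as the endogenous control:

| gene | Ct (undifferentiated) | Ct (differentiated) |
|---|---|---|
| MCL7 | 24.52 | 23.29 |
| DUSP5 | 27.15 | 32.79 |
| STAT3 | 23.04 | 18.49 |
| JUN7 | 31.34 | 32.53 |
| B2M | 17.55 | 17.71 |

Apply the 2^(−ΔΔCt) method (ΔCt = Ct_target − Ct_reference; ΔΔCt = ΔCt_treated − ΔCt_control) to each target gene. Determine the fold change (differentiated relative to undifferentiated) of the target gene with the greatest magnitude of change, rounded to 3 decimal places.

MCL7: ΔΔCt = (23.29−17.71) − (24.52−17.55) = 5.58 − 6.97 = -1.39; fold change = 2^1.39 = 2.621
DUSP5: ΔΔCt = (32.79−17.71) − (27.15−17.55) = 15.08 − 9.60 = 5.48; fold change = 2^-5.48 = 0.022
STAT3: ΔΔCt = (18.49−17.71) − (23.04−17.55) = 0.78 − 5.49 = -4.71; fold change = 2^4.71 = 26.173
JUN7: ΔΔCt = (32.53−17.71) − (31.34−17.55) = 14.82 − 13.79 = 1.03; fold change = 2^-1.03 = 0.490
DUSP5 has the largest |ΔΔCt| = 5.48.

0.022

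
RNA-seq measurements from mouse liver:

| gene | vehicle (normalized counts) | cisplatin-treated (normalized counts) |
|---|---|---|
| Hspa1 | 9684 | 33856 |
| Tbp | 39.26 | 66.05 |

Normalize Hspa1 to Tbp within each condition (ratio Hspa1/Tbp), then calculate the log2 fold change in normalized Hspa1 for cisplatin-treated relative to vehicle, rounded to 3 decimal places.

Hspa1/Tbp (vehicle) = 9684 / 39.26 = 246.66
Hspa1/Tbp (cisplatin-treated) = 33856 / 66.05 = 512.58
Fold change = 512.58 / 246.66 = 2.0781
log2(2.0781) = 1.0552

1.055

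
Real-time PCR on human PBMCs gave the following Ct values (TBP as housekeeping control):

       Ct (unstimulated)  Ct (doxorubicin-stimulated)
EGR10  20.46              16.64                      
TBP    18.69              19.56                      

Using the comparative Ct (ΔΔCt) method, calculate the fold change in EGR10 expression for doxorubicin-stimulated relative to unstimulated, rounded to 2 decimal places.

ΔCt(unstimulated) = 20.460 − 18.690 = 1.770
ΔCt(doxorubicin-stimulated) = 16.640 − 19.560 = -2.920
ΔΔCt = -2.920 − 1.770 = -4.690
Fold change = 2^(−(-4.690)) = 2^4.690 = 25.813

25.81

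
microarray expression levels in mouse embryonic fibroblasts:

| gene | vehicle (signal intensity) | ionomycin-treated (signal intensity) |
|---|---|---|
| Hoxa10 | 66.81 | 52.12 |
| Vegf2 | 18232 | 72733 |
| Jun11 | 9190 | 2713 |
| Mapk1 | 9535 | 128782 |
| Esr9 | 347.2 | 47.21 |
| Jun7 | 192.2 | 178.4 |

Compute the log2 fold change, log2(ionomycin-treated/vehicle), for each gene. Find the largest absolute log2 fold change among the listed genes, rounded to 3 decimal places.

log2(52.12/66.81) = -0.358  (Hoxa10)
log2(72733/18232) = 1.996  (Vegf2)
log2(2713/9190) = -1.760  (Jun11)
log2(128782/9535) = 3.756  (Mapk1)
log2(47.21/347.2) = -2.879  (Esr9)
log2(178.4/192.2) = -0.107  (Jun7)
The largest magnitude belongs to Mapk1.

3.756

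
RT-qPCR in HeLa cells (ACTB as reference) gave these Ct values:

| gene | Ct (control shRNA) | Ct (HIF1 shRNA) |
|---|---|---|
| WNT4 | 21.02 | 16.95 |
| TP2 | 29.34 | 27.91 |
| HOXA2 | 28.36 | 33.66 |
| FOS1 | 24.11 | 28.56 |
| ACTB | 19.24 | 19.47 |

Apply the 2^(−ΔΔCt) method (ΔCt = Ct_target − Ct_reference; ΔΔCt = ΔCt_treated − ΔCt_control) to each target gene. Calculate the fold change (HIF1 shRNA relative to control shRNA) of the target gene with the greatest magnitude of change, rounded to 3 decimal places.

WNT4: ΔΔCt = (16.95−19.47) − (21.02−19.24) = -2.52 − 1.78 = -4.30; fold change = 2^4.30 = 19.698
TP2: ΔΔCt = (27.91−19.47) − (29.34−19.24) = 8.44 − 10.10 = -1.66; fold change = 2^1.66 = 3.160
HOXA2: ΔΔCt = (33.66−19.47) − (28.36−19.24) = 14.19 − 9.12 = 5.07; fold change = 2^-5.07 = 0.030
FOS1: ΔΔCt = (28.56−19.47) − (24.11−19.24) = 9.09 − 4.87 = 4.22; fold change = 2^-4.22 = 0.054
HOXA2 has the largest |ΔΔCt| = 5.07.

0.030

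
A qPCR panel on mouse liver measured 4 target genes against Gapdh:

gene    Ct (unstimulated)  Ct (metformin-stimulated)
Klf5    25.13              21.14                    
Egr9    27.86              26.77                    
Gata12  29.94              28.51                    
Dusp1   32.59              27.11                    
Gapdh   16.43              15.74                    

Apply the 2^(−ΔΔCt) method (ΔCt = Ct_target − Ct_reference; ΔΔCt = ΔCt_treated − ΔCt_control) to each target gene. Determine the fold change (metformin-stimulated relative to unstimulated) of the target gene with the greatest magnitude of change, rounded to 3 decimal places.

27.665

Klf5: ΔΔCt = (21.14−15.74) − (25.13−16.43) = 5.40 − 8.70 = -3.30; fold change = 2^3.30 = 9.849
Egr9: ΔΔCt = (26.77−15.74) − (27.86−16.43) = 11.03 − 11.43 = -0.40; fold change = 2^0.40 = 1.320
Gata12: ΔΔCt = (28.51−15.74) − (29.94−16.43) = 12.77 − 13.51 = -0.74; fold change = 2^0.74 = 1.670
Dusp1: ΔΔCt = (27.11−15.74) − (32.59−16.43) = 11.37 − 16.16 = -4.79; fold change = 2^4.79 = 27.665
Dusp1 has the largest |ΔΔCt| = 4.79.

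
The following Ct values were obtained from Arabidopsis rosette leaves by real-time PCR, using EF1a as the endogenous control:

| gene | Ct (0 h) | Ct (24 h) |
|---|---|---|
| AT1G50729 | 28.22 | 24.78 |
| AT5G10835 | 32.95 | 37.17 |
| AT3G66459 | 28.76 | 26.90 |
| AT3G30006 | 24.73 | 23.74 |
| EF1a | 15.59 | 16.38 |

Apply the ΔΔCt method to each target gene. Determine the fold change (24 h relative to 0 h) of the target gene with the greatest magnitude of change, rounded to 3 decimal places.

AT1G50729: ΔΔCt = (24.78−16.38) − (28.22−15.59) = 8.40 − 12.63 = -4.23; fold change = 2^4.23 = 18.765
AT5G10835: ΔΔCt = (37.17−16.38) − (32.95−15.59) = 20.79 − 17.36 = 3.43; fold change = 2^-3.43 = 0.093
AT3G66459: ΔΔCt = (26.90−16.38) − (28.76−15.59) = 10.52 − 13.17 = -2.65; fold change = 2^2.65 = 6.277
AT3G30006: ΔΔCt = (23.74−16.38) − (24.73−15.59) = 7.36 − 9.14 = -1.78; fold change = 2^1.78 = 3.434
AT1G50729 has the largest |ΔΔCt| = 4.23.

18.765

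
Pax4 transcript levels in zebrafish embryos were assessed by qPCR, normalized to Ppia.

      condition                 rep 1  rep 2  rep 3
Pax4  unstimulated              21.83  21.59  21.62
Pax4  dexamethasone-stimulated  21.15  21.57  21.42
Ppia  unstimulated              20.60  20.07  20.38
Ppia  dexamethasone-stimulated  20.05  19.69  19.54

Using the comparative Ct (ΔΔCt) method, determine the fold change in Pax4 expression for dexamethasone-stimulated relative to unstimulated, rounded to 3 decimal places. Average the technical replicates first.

0.818

Mean Ct: Pax4 unstimulated 21.680; Pax4 dexamethasone-stimulated 21.380; Ppia unstimulated 20.350; Ppia dexamethasone-stimulated 19.760
ΔCt(unstimulated) = 21.680 − 20.350 = 1.330
ΔCt(dexamethasone-stimulated) = 21.380 − 19.760 = 1.620
ΔΔCt = 1.620 − 1.330 = 0.290
Fold change = 2^(−0.290) = 0.8179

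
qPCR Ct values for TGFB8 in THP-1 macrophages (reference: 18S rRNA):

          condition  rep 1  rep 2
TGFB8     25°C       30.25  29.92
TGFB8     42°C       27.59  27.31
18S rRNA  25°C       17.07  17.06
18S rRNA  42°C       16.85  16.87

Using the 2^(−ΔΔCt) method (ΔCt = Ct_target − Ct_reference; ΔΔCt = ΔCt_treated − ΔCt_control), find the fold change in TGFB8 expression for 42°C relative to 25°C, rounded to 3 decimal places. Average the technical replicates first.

Mean Ct: TGFB8 25°C 30.085; TGFB8 42°C 27.450; 18S rRNA 25°C 17.065; 18S rRNA 42°C 16.860
ΔCt(25°C) = 30.085 − 17.065 = 13.020
ΔCt(42°C) = 27.450 − 16.860 = 10.590
ΔΔCt = 10.590 − 13.020 = -2.430
Fold change = 2^(−(-2.430)) = 2^2.430 = 5.3889

5.389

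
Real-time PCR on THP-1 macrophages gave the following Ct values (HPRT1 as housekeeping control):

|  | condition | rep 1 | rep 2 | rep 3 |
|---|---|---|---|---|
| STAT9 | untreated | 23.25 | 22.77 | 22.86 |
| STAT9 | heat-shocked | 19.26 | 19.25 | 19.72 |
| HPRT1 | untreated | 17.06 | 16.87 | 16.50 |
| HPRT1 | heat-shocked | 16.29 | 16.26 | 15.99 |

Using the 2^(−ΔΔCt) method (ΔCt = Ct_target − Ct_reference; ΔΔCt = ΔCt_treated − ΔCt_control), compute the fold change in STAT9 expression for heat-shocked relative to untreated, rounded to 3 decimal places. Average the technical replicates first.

7.568

Mean Ct: STAT9 untreated 22.960; STAT9 heat-shocked 19.410; HPRT1 untreated 16.810; HPRT1 heat-shocked 16.180
ΔCt(untreated) = 22.960 − 16.810 = 6.150
ΔCt(heat-shocked) = 19.410 − 16.180 = 3.230
ΔΔCt = 3.230 − 6.150 = -2.920
Fold change = 2^(−(-2.920)) = 2^2.920 = 7.5685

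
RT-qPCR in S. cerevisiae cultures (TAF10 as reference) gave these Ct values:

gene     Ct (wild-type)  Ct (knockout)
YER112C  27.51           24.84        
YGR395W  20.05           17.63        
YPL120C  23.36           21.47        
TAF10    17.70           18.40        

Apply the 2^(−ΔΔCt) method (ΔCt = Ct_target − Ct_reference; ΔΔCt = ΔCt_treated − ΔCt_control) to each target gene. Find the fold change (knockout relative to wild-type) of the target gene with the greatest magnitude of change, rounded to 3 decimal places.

10.339

YER112C: ΔΔCt = (24.84−18.40) − (27.51−17.70) = 6.44 − 9.81 = -3.37; fold change = 2^3.37 = 10.339
YGR395W: ΔΔCt = (17.63−18.40) − (20.05−17.70) = -0.77 − 2.35 = -3.12; fold change = 2^3.12 = 8.694
YPL120C: ΔΔCt = (21.47−18.40) − (23.36−17.70) = 3.07 − 5.66 = -2.59; fold change = 2^2.59 = 6.021
YER112C has the largest |ΔΔCt| = 3.37.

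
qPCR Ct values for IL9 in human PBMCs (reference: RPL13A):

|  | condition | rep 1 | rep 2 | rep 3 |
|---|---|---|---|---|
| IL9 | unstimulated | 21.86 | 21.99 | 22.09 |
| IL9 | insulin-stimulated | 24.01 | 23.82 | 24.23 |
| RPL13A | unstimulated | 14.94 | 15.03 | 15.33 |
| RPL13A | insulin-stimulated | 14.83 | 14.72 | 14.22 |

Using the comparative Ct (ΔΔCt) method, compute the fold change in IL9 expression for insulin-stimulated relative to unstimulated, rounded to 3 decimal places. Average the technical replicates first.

0.171

Mean Ct: IL9 unstimulated 21.980; IL9 insulin-stimulated 24.020; RPL13A unstimulated 15.100; RPL13A insulin-stimulated 14.590
ΔCt(unstimulated) = 21.980 − 15.100 = 6.880
ΔCt(insulin-stimulated) = 24.020 − 14.590 = 9.430
ΔΔCt = 9.430 − 6.880 = 2.550
Fold change = 2^(−2.550) = 0.1708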